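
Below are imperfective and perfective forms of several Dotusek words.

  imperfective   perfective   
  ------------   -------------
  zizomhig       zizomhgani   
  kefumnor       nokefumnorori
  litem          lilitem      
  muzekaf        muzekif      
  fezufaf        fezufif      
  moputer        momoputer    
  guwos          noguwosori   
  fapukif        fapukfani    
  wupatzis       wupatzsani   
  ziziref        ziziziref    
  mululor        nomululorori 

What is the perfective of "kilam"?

wupatzis and guwos both end in -s yet inflect differently (wupatzsani, noguwosori), so the final letter is not what conditions the rule; the last vowel is.
"kilam" has last vowel 'a'. The stems whose last vowel is 'a' (fezufaf → fezufif, muzekaf → muzekif) change the last vowel to 'i'.
The other patterns: stems whose last vowel is 'i' delete the last vowel and add -ani; stems whose last vowel is 'o' add no- … -ori around the stem; stems whose last vowel is 'e' repeat the first consonant+vowel as a prefix.
So kilam → kilim.

kilim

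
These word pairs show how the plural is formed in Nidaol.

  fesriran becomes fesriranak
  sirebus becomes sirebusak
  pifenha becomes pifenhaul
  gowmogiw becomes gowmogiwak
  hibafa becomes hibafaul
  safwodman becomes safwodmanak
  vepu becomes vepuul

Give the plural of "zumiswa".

zumiswaul

vepu and sirebus both have last vowel 'u' yet inflect differently (vepuul, sirebusak), so the last vowel is not what conditions the rule; whether the stem ends in a vowel or a consonant is.
"zumiswa" ends in a vowel. The stems ending in a vowel (hibafa → hibafaul, pifenha → pifenhaul, vepu → vepuul) add -ul.
The other pattern: stems ending in a consonant add -ak.
So zumiswa → zumiswaul.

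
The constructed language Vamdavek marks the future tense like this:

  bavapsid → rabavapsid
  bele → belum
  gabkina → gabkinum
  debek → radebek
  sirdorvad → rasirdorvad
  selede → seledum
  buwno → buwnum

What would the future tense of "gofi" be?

sirdorvad and gabkina both have last vowel 'a' yet inflect differently (rasirdorvad, gabkinum), so the last vowel is not what conditions the rule; whether the stem ends in a vowel or a consonant is.
"gofi" ends in a vowel. The stems ending in a vowel (gabkina → gabkinum, buwno → buwnum, bele → belum) drop the final letter and add -um.
So gofi → gofum.

gofum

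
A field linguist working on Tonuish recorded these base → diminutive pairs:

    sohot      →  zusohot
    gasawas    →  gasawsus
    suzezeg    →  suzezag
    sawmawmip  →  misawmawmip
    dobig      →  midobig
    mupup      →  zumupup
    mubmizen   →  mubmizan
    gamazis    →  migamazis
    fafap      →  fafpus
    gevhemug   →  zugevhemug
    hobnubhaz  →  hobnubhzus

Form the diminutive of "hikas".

sawmawmip and fafap both end in -p yet inflect differently (misawmawmip, fafpus), so the final letter is not what conditions the rule; the last vowel is.
"hikas" has last vowel 'a'. The stems whose last vowel is 'a' (fafap → fafpus, hobnubhaz → hobnubhzus, gasawas → gasawsus) delete the last vowel and add -us.
The other patterns: stems whose last vowel is 'i' add the prefix mi-; stems whose last vowel is 'e' change the last vowel to 'a'; stems whose last vowel is 'o' or 'u' add the prefix zu-.
So hikas → hiksus.

hiksus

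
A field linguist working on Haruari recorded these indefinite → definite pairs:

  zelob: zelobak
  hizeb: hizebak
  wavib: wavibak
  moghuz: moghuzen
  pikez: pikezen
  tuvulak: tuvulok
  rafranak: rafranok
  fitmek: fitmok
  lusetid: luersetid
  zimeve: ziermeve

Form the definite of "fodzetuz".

fodzetuzen

hizeb and pikez both have last vowel 'e' yet inflect differently (hizebak, pikezen), so the last vowel is not what conditions the rule; the final letter is.
"fodzetuz" ends in -z. The stems ending in -z (moghuz → moghuzen, pikez → pikezen) add -en.
So fodzetuz → fodzetuzen.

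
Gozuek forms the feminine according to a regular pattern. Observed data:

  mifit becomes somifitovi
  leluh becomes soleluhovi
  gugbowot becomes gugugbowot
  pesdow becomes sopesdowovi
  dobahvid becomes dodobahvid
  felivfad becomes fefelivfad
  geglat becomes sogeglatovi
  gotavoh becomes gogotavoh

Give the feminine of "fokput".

gugbowot and geglat both end in -t yet inflect differently (gugugbowot, sogeglatovi), so the final letter is not what conditions the rule; the number of vowels is.
"fokput" has 2 vowels. The stems with 2 vowels (geglat → sogeglatovi, pesdow → sopesdowovi, mifit → somifitovi) add so- … -ovi around the stem.
The other pattern: stems with 3 vowels repeat the first consonant+vowel as a prefix.
So fokput → sofokputovi.

sofokputovi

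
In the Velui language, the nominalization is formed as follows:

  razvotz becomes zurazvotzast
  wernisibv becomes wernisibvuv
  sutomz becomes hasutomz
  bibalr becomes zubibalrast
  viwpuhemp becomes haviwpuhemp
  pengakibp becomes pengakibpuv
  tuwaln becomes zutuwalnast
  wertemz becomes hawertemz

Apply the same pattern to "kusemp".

hakusemp

viwpuhemp and pengakibp both end in -p yet inflect differently (haviwpuhemp, pengakibpuv), so the final letter is not what conditions the rule; the second-to-last letter is.
"kusemp" has second-to-last letter 'm'. The stems whose second-to-last letter is 'm' (viwpuhemp → haviwpuhemp, sutomz → hasutomz, wertemz → hawertemz) add the prefix ha-.
So kusemp → hakusemp.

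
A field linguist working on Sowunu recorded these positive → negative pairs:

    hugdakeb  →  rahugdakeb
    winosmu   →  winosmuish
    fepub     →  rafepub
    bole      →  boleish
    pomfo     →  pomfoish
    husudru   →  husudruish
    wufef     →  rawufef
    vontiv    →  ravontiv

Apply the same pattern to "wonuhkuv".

"wonuhkuv" ends in a consonant. The stems ending in a consonant (wufef → rawufef, hugdakeb → rahugdakeb, fepub → rafepub) add the prefix ra-.
So wonuhkuv → rawonuhkuv.

rawonuhkuv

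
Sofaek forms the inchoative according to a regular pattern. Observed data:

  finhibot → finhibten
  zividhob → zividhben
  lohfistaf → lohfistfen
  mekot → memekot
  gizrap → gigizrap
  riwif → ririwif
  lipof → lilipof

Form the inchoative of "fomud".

fofomud

finhibot and mekot both end in -t yet inflect differently (finhibten, memekot), so the final letter is not what conditions the rule; the number of vowels is.
"fomud" has 2 vowels. The stems with 2 vowels (mekot → memekot, gizrap → gigizrap, riwif → ririwif) repeat the first consonant+vowel as a prefix.
The other pattern: stems with 3 vowels delete the last vowel and add -en.
So fomud → fofomud.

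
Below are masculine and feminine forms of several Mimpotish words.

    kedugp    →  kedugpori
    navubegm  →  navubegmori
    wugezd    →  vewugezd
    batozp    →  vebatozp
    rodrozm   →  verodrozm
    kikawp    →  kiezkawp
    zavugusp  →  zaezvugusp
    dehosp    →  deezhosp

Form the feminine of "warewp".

waezrewp

kedugp and batozp both end in -p yet inflect differently (kedugpori, vebatozp), so the final letter is not what conditions the rule; the second-to-last letter is.
"warewp" has second-to-last letter 'w'. The one such stem in the data (kikawp → kiezkawp) inserts -ez- after the first vowel (as do zavugusp, dehosp), so the same rule applies.
So warewp → waezrewp.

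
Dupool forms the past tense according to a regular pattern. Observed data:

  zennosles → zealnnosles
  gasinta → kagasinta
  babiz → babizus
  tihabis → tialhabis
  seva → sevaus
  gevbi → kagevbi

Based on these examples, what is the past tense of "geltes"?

gasinta and seva both end in -a yet inflect differently (kagasinta, sevaus), so the final letter is not what conditions the rule; the first letter is.
"geltes" begins with g-. The stems beginning with g- (gasinta → kagasinta, gevbi → kagevbi) add the prefix ka-.
So geltes → kageltes.

kageltes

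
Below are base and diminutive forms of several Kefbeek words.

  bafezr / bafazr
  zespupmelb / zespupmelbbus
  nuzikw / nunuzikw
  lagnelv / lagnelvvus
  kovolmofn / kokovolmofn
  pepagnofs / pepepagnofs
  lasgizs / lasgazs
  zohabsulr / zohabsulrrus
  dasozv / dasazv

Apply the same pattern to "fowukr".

fofowukr

"fowukr" has second-to-last letter 'k'. The one such stem in the data (nuzikw → nunuzikw) repeats the first consonant+vowel as a prefix (as do kovolmofn, pepagnofs), so the same rule applies.
So fowukr → fofowukr.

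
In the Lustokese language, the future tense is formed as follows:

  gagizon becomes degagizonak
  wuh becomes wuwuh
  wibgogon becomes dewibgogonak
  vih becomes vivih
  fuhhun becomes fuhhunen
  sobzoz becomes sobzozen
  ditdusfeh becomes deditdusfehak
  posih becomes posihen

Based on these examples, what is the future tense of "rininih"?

derininihak

"rininih" has 3 vowels. The stems with 3 vowels (ditdusfeh → deditdusfehak, gagizon → degagizonak, wibgogon → dewibgogonak) add de- … -ak around the stem.
So rininih → derininihak.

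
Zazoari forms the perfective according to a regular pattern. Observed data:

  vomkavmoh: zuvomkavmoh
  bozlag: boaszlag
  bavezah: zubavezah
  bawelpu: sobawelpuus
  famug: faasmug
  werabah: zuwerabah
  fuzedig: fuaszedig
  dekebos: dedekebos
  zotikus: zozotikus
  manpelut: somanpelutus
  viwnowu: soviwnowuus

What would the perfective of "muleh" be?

zumuleh

"muleh" ends in -h. The stems ending in -h (werabah → zuwerabah, vomkavmoh → zuvomkavmoh, bavezah → zubavezah) add the prefix zu-.
So muleh → zumuleh.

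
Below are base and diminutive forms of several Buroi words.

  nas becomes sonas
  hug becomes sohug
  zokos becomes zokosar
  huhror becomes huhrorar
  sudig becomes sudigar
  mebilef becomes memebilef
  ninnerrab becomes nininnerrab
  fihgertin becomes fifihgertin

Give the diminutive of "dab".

sodab

"dab" has 1 vowel. The stems with 1 vowel (nas → sonas, hug → sohug) add the prefix so-.
So dab → sodab.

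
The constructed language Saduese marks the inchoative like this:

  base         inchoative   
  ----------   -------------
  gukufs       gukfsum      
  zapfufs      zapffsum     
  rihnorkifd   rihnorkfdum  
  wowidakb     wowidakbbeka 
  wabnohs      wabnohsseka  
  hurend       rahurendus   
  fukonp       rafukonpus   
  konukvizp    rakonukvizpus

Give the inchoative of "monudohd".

monudohddeka

gukufs and wabnohs both end in -s yet inflect differently (gukfsum, wabnohsseka), so the final letter is not what conditions the rule; the second-to-last letter is.
"monudohd" has second-to-last letter 'h'. The one such stem in the data (wabnohs → wabnohsseka) doubles the final consonant and adds -eka (as does wowidakb), so the same rule applies.
So monudohd → monudohddeka.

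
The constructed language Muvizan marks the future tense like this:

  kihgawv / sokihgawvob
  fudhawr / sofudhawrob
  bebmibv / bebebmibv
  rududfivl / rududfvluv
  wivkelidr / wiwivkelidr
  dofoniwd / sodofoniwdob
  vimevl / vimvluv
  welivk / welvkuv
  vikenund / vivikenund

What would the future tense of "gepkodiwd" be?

sogepkodiwdob

"gepkodiwd" has second-to-last letter 'w'. The stems whose second-to-last letter is 'w' (fudhawr → sofudhawrob, kihgawv → sokihgawvob, dofoniwd → sodofoniwdob) add so- … -ob around the stem.
So gepkodiwd → sogepkodiwdob.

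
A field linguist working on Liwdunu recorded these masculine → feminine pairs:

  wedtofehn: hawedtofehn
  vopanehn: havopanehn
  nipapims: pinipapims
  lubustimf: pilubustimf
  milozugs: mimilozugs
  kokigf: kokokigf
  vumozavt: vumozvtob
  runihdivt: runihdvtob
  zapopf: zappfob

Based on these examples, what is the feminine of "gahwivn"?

nipapims and milozugs both end in -s yet inflect differently (pinipapims, mimilozugs), so the final letter is not what conditions the rule; the second-to-last letter is.
"gahwivn" has second-to-last letter 'v'. The stems whose second-to-last letter is 'v' (vumozavt → vumozvtob, runihdivt → runihdvtob) delete the last vowel and add -ob.
So gahwivn → gahwvnob.

gahwvnob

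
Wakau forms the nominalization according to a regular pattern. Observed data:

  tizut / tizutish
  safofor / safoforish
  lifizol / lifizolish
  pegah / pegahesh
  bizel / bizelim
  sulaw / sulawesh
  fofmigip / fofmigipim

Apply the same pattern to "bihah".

lifizol and bizel both end in -l yet inflect differently (lifizolish, bizelim), so the final letter is not what conditions the rule; the last vowel is.
"bihah" has last vowel 'a'. The stems whose last vowel is 'a' (sulaw → sulawesh, pegah → pegahesh) add -esh.
The other patterns: stems whose last vowel is 'o' or 'u' add -ish; stems whose last vowel is 'e' or 'i' add -im.
So bihah → bihahesh.

bihahesh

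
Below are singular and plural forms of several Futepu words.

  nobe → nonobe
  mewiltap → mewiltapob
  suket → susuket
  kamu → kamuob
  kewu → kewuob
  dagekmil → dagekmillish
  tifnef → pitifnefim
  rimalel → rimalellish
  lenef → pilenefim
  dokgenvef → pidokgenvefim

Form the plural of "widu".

"widu" ends in -u. The stems ending in -u (kewu → kewuob, kamu → kamuob) add -ob.
The other patterns: stems ending in -f add pi- … -im around the stem; stems ending in -l double the final consonant and add -ish; stems ending in -e or -t repeat the first consonant+vowel as a prefix.
So widu → widuob.

widuob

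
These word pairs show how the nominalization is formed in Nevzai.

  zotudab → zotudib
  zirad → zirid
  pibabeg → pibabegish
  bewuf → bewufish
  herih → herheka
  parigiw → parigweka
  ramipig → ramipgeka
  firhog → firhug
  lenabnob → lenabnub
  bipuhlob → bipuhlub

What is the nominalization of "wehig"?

pibabeg and ramipig both end in -g yet inflect differently (pibabegish, ramipgeka), so the final letter is not what conditions the rule; the last vowel is.
"wehig" has last vowel 'i'. The stems whose last vowel is 'i' (herih → herheka, parigiw → parigweka, ramipig → ramipgeka) delete the last vowel and add -eka.
The other patterns: stems whose last vowel is 'a' change the last vowel to 'i'; stems whose last vowel is 'e' or 'u' add -ish; stems whose last vowel is 'o' change the last vowel to 'u'.
So wehig → wehgeka.

wehgeka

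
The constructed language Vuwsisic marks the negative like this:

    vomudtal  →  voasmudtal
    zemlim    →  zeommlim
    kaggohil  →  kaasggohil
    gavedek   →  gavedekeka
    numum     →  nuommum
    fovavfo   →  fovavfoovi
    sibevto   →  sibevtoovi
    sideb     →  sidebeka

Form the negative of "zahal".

zemlim and kaggohil both have last vowel 'i' yet inflect differently (zeommlim, kaasggohil), so the last vowel is not what conditions the rule; the final letter is.
"zahal" ends in -l. The stems ending in -l (kaggohil → kaasggohil, vomudtal → voasmudtal) insert -as- after the first vowel.
So zahal → zaashal.

zaashal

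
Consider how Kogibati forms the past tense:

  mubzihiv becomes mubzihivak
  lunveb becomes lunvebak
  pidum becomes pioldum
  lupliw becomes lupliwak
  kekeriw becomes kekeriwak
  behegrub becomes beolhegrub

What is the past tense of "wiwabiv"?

behegrub and lunveb both end in -b yet inflect differently (beolhegrub, lunvebak), so the final letter is not what conditions the rule; the last vowel is.
"wiwabiv" has last vowel 'i'. The stems whose last vowel is 'i' (mubzihiv → mubzihivak, lupliw → lupliwak, kekeriw → kekeriwak) add -ak.
The other pattern: stems whose last vowel is 'u' insert -ol- after the first vowel.
So wiwabiv → wiwabivak.

wiwabivak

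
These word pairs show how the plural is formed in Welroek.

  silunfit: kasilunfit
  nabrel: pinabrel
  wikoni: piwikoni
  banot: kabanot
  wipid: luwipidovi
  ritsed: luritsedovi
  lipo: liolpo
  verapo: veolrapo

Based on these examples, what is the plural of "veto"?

ritsed and nabrel both have last vowel 'e' yet inflect differently (luritsedovi, pinabrel), so the last vowel is not what conditions the rule; the final letter is.
"veto" ends in -o. The stems ending in -o (lipo → liolpo, verapo → veolrapo) insert -ol- after the first vowel.
So veto → veolto.

veolto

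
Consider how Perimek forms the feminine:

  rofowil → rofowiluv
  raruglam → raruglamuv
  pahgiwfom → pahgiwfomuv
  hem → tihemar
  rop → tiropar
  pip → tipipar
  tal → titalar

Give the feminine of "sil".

raruglam and hem both end in -m yet inflect differently (raruglamuv, tihemar), so the final letter is not what conditions the rule; the number of vowels is.
"sil" has 1 vowel. The stems with 1 vowel (hem → tihemar, rop → tiropar, pip → tipipar) add ti- … -ar around the stem.
So sil → tisilar.

tisilar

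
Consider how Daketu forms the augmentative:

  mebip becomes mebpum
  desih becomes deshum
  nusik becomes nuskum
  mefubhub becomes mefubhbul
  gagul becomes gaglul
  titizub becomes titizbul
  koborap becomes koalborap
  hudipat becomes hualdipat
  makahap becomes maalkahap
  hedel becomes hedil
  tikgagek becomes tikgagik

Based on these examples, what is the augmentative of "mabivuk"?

mabivkul

mebip and koborap both end in -p yet inflect differently (mebpum, koalborap), so the final letter is not what conditions the rule; the last vowel is.
"mabivuk" has last vowel 'u'. The stems whose last vowel is 'u' (mefubhub → mefubhbul, gagul → gaglul, titizub → titizbul) delete the last vowel and add -ul.
So mabivuk → mabivkul.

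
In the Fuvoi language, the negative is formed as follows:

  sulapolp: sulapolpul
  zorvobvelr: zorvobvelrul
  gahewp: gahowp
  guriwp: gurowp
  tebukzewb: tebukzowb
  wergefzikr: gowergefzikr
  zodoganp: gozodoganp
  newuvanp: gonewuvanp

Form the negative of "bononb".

sulapolp and gahewp both end in -p yet inflect differently (sulapolpul, gahowp), so the final letter is not what conditions the rule; the second-to-last letter is.
"bononb" has second-to-last letter 'n'. The stems whose second-to-last letter is 'n' (zodoganp → gozodoganp, newuvanp → gonewuvanp) add the prefix go-.
The other patterns: stems whose second-to-last letter is 'l' add -ul; stems whose second-to-last letter is 'w' change the last vowel to 'o'.
So bononb → gobononb.

gobononb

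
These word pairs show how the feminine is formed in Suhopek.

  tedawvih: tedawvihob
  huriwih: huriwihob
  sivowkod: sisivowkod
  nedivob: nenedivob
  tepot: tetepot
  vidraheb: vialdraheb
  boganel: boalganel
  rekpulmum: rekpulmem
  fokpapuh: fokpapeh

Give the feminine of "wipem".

"wipem" has last vowel 'e'. The stems whose last vowel is 'e' (vidraheb → vialdraheb, boganel → boalganel) insert -al- after the first vowel.
So wipem → wialpem.

wialpem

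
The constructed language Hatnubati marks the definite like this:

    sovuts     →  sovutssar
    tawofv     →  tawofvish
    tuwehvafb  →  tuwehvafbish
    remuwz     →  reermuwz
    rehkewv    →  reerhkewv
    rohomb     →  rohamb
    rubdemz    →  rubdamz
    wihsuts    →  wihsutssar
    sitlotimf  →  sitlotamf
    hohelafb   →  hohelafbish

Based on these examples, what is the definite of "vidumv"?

vidamv

tawofv and rehkewv both end in -v yet inflect differently (tawofvish, reerhkewv), so the final letter is not what conditions the rule; the second-to-last letter is.
"vidumv" has second-to-last letter 'm'. The stems whose second-to-last letter is 'm' (sitlotimf → sitlotamf, rohomb → rohamb, rubdemz → rubdamz) change the last vowel to 'a'.
So vidumv → vidamv.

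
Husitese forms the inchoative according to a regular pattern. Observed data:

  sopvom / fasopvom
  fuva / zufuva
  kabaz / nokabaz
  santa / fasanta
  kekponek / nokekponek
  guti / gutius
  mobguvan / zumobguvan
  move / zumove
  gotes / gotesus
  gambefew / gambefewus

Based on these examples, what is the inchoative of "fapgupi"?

zufapgupi

"fapgupi" begins with f-. The one such stem in the data (fuva → zufuva) adds the prefix zu-, so the same rule applies.
The other patterns: stems beginning with g- add -us; stems beginning with s- add the prefix fa-; stems beginning with k- add the prefix no-.
So fapgupi → zufapgupi.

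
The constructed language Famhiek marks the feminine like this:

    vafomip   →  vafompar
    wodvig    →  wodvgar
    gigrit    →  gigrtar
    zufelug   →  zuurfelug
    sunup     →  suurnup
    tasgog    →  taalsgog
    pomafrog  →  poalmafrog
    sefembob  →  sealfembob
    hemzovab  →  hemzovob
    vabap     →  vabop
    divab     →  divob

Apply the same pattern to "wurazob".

wodvig and zufelug both end in -g yet inflect differently (wodvgar, zuurfelug), so the final letter is not what conditions the rule; the last vowel is.
"wurazob" has last vowel 'o'. The stems whose last vowel is 'o' (tasgog → taalsgog, pomafrog → poalmafrog, sefembob → sealfembob) insert -al- after the first vowel.
So wurazob → wualrazob.

wualrazob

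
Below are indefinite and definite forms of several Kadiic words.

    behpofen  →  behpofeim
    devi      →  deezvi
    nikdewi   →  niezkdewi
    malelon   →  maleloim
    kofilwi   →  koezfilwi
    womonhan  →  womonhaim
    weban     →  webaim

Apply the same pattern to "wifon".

wifoim

behpofen and nikdewi both have 3 vowels yet inflect differently (behpofeim, niezkdewi), so the number of vowels is not what conditions the rule; the final letter is.
"wifon" ends in -n. The stems ending in -n (behpofen → behpofeim, malelon → maleloim, weban → webaim) drop the final letter and add -im.
The other pattern: stems ending in -i insert -ez- after the first vowel.
So wifon → wifoim.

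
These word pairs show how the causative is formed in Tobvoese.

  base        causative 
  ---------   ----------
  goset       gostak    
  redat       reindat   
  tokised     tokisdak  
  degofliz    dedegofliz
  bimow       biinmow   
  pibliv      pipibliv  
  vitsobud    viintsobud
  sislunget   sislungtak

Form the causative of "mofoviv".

momofoviv

"mofoviv" has last vowel 'i'. The stems whose last vowel is 'i' (pibliv → pipibliv, degofliz → dedegofliz) repeat the first consonant+vowel as a prefix.
The other patterns: stems whose last vowel is 'e' delete the last vowel and add -ak; stems whose last vowel is 'a', 'o' or 'u' insert -in- after the first vowel.
So mofoviv → momofoviv.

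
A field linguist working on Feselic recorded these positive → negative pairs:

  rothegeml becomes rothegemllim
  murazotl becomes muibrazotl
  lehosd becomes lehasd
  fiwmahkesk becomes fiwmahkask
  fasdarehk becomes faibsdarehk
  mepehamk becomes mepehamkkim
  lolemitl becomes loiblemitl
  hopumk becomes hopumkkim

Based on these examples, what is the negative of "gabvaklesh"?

gabvaklash

fiwmahkesk and mepehamk both end in -k yet inflect differently (fiwmahkask, mepehamkkim), so the final letter is not what conditions the rule; the second-to-last letter is.
"gabvaklesh" has second-to-last letter 's'. The stems whose second-to-last letter is 's' (lehosd → lehasd, fiwmahkesk → fiwmahkask) change the last vowel to 'a'.
The other patterns: stems whose second-to-last letter is 'm' double the final consonant and add -im; stems whose second-to-last letter is 'h' or 't' insert -ib- after the first vowel.
So gabvaklesh → gabvaklash.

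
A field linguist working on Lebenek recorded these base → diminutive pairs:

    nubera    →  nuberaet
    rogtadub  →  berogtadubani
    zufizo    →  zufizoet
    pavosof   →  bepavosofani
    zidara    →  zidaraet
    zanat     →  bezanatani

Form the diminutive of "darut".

bedarutani

zufizo and pavosof both have last vowel 'o' yet inflect differently (zufizoet, bepavosofani), so the last vowel is not what conditions the rule; whether the stem ends in a vowel or a consonant is.
"darut" ends in a consonant. The stems ending in a consonant (pavosof → bepavosofani, zanat → bezanatani, rogtadub → berogtadubani) add be- … -ani around the stem.
The other pattern: stems ending in a vowel add -et.
So darut → bedarutani.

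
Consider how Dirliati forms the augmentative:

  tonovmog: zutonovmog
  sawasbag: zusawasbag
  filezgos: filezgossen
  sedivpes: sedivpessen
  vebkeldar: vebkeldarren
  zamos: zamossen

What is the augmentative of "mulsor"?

"mulsor" ends in -r. The one such stem in the data (vebkeldar → vebkeldarren) doubles the final consonant and adds -en (as do filezgos, sedivpes), so the same rule applies.
The other pattern: stems ending in -g add the prefix zu-.
So mulsor → mulsorren.

mulsorren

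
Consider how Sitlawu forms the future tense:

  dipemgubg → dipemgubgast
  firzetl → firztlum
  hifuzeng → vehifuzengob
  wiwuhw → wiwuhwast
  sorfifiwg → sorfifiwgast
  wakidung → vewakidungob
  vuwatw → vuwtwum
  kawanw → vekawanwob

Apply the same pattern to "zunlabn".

kawanw and vuwatw both end in -w yet inflect differently (vekawanwob, vuwtwum), so the final letter is not what conditions the rule; the second-to-last letter is.
"zunlabn" has second-to-last letter 'b'. The one such stem in the data (dipemgubg → dipemgubgast) adds -ast, so the same rule applies.
So zunlabn → zunlabnast.

zunlabnast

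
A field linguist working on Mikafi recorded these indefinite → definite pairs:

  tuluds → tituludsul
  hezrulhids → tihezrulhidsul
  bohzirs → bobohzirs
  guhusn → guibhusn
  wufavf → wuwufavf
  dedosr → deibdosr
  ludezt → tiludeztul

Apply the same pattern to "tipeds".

tuluds and bohzirs both end in -s yet inflect differently (tituludsul, bobohzirs), so the final letter is not what conditions the rule; the second-to-last letter is.
"tipeds" has second-to-last letter 'd'. The stems whose second-to-last letter is 'd' (tuluds → tituludsul, hezrulhids → tihezrulhidsul) add ti- … -ul around the stem.
The other patterns: stems whose second-to-last letter is 's' insert -ib- after the first vowel; stems whose second-to-last letter is 'r' or 'v' repeat the first consonant+vowel as a prefix.
So tipeds → titipedsul.

titipedsul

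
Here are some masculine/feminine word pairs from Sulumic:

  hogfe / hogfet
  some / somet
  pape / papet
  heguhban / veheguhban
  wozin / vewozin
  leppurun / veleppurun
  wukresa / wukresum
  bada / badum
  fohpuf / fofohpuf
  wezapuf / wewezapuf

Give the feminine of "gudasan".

vegudasan

heguhban and wukresa both have last vowel 'a' yet inflect differently (veheguhban, wukresum), so the last vowel is not what conditions the rule; the final letter is.
"gudasan" ends in -n. The stems ending in -n (heguhban → veheguhban, wozin → vewozin, leppurun → veleppurun) add the prefix ve-.
So gudasan → vegudasan.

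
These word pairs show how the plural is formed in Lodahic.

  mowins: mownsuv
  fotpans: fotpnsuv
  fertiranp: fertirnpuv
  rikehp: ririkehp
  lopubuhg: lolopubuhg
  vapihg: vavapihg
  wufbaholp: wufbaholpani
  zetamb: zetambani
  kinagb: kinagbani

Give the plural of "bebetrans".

fertiranp and rikehp both end in -p yet inflect differently (fertirnpuv, ririkehp), so the final letter is not what conditions the rule; the second-to-last letter is.
"bebetrans" has second-to-last letter 'n'. The stems whose second-to-last letter is 'n' (mowins → mownsuv, fotpans → fotpnsuv, fertiranp → fertirnpuv) delete the last vowel and add -uv.
The other patterns: stems whose second-to-last letter is 'h' repeat the first consonant+vowel as a prefix; stems whose second-to-last letter is 'g', 'l' or 'm' add -ani.
So bebetrans → bebetrnsuv.

bebetrnsuv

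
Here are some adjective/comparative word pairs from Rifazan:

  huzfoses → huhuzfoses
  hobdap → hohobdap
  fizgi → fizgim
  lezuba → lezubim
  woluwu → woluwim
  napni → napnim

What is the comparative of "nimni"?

nimnim

"nimni" ends in a vowel. The stems ending in a vowel (fizgi → fizgim, lezuba → lezubim, woluwu → woluwim) drop the final letter and add -im.
The other pattern: stems ending in a consonant repeat the first consonant+vowel as a prefix.
So nimni → nimnim.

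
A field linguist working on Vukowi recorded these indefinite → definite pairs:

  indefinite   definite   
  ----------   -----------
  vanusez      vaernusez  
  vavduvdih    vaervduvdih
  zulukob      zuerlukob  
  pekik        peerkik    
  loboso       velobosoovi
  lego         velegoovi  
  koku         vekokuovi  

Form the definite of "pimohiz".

zulukob and loboso both have last vowel 'o' yet inflect differently (zuerlukob, velobosoovi), so the last vowel is not what conditions the rule; whether the stem ends in a vowel or a consonant is.
"pimohiz" ends in a consonant. The stems ending in a consonant (vanusez → vaernusez, vavduvdih → vaervduvdih, zulukob → zuerlukob) insert -er- after the first vowel.
So pimohiz → piermohiz.

piermohiz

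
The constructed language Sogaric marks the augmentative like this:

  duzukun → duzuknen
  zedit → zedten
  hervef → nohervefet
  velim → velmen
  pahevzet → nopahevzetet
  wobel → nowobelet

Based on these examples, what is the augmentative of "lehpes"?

pahevzet and zedit both end in -t yet inflect differently (nopahevzetet, zedten), so the final letter is not what conditions the rule; the last vowel is.
"lehpes" has last vowel 'e'. The stems whose last vowel is 'e' (pahevzet → nopahevzetet, hervef → nohervefet, wobel → nowobelet) add no- … -et around the stem.
The other pattern: stems whose last vowel is 'i' or 'u' delete the last vowel and add -en.
So lehpes → nolehpeset.

nolehpeset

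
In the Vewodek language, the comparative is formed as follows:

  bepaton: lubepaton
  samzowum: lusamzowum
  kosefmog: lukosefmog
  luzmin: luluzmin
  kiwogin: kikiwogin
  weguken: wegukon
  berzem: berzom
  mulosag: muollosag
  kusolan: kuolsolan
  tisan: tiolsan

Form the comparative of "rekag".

reolkag

bepaton and kiwogin both end in -n yet inflect differently (lubepaton, kikiwogin), so the final letter is not what conditions the rule; the last vowel is.
"rekag" has last vowel 'a'. The stems whose last vowel is 'a' (mulosag → muollosag, kusolan → kuolsolan, tisan → tiolsan) insert -ol- after the first vowel.
The other patterns: stems whose last vowel is 'o' or 'u' add the prefix lu-; stems whose last vowel is 'i' repeat the first consonant+vowel as a prefix; stems whose last vowel is 'e' change the last vowel to 'o'.
So rekag → reolkag.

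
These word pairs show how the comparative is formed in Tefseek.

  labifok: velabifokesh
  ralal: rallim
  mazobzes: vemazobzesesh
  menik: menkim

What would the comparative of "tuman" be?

tumnim

labifok and menik both end in -k yet inflect differently (velabifokesh, menkim), so the final letter is not what conditions the rule; the number of vowels is.
"tuman" has 2 vowels. The stems with 2 vowels (menik → menkim, ralal → rallim) delete the last vowel and add -im.
So tuman → tumnim.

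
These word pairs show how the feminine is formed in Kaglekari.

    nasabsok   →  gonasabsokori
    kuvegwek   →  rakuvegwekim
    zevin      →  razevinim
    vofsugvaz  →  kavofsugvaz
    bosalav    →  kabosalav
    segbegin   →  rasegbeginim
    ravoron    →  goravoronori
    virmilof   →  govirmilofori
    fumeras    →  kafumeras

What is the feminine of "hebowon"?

gohebowonori

"hebowon" has last vowel 'o'. The stems whose last vowel is 'o' (ravoron → goravoronori, nasabsok → gonasabsokori, virmilof → govirmilofori) add go- … -ori around the stem.
So hebowon → gohebowonori.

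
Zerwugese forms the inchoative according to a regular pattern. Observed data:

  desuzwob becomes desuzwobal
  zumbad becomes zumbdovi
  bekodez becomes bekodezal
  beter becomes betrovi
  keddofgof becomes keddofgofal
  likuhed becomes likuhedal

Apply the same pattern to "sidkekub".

sidkekubal

zumbad and likuhed both end in -d yet inflect differently (zumbdovi, likuhedal), so the final letter is not what conditions the rule; the number of vowels is.
"sidkekub" has 3 vowels. The stems with 3 vowels (bekodez → bekodezal, desuzwob → desuzwobal, likuhed → likuhedal) add -al.
The other pattern: stems with 2 vowels delete the last vowel and add -ovi.
So sidkekub → sidkekubal.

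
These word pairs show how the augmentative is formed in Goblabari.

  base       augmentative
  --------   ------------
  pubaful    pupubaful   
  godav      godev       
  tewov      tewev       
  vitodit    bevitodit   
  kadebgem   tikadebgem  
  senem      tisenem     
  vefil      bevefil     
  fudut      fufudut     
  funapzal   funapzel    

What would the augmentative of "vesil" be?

bevesil

"vesil" has last vowel 'i'. The stems whose last vowel is 'i' (vitodit → bevitodit, vefil → bevefil) add the prefix be-.
The other patterns: stems whose last vowel is 'e' add the prefix ti-; stems whose last vowel is 'u' repeat the first consonant+vowel as a prefix; stems whose last vowel is 'a' or 'o' change the last vowel to 'e'.
So vesil → bevesil.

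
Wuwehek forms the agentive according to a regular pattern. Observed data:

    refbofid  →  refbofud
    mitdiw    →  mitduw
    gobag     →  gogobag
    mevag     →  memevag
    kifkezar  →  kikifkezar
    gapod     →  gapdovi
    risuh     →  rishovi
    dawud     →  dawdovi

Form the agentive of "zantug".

refbofid and gapod both end in -d yet inflect differently (refbofud, gapdovi), so the final letter is not what conditions the rule; the last vowel is.
"zantug" has last vowel 'u'. The stems whose last vowel is 'u' (risuh → rishovi, dawud → dawdovi) delete the last vowel and add -ovi.
So zantug → zantgovi.

zantgovi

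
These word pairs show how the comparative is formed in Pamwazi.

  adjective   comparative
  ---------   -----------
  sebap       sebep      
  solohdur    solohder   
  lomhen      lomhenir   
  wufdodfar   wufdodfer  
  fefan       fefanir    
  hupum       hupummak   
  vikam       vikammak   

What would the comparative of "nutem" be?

vikam and fefan both have last vowel 'a' yet inflect differently (vikammak, fefanir), so the last vowel is not what conditions the rule; the final letter is.
"nutem" ends in -m. The stems ending in -m (vikam → vikammak, hupum → hupummak) double the final consonant and add -ak.
The other patterns: stems ending in -n add -ir; stems ending in -p or -r change the last vowel to 'e'.
So nutem → nutemmak.

nutemmak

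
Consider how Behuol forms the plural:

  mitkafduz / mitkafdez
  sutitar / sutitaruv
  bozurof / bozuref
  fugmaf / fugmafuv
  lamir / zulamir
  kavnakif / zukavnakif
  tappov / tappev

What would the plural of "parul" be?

"parul" has last vowel 'u'. The one such stem in the data (mitkafduz → mitkafdez) changes the last vowel to 'e' (as do bozurof, tappov), so the same rule applies.
So parul → parel.

parel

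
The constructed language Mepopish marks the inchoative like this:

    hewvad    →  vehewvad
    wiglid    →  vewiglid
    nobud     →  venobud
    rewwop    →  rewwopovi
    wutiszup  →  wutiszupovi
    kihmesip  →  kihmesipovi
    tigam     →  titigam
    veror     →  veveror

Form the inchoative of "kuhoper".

"kuhoper" ends in -r. The one such stem in the data (veror → veveror) repeats the first consonant+vowel as a prefix (as does tigam), so the same rule applies.
So kuhoper → kukuhoper.

kukuhoper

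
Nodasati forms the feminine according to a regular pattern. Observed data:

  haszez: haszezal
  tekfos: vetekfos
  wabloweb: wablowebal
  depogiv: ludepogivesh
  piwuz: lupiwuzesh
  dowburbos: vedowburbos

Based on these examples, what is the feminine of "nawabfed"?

haszez and piwuz both end in -z yet inflect differently (haszezal, lupiwuzesh), so the final letter is not what conditions the rule; the last vowel is.
"nawabfed" has last vowel 'e'. The stems whose last vowel is 'e' (wabloweb → wablowebal, haszez → haszezal) add -al.
The other patterns: stems whose last vowel is 'o' add the prefix ve-; stems whose last vowel is 'i' or 'u' add lu- … -esh around the stem.
So nawabfed → nawabfedal.

nawabfedal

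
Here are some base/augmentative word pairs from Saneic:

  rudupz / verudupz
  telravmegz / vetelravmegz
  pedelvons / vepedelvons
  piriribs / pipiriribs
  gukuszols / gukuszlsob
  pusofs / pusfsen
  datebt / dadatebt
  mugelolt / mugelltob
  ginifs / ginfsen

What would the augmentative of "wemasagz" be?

gukuszols and pusofs both end in -s yet inflect differently (gukuszlsob, pusfsen), so the final letter is not what conditions the rule; the second-to-last letter is.
"wemasagz" has second-to-last letter 'g'. The one such stem in the data (telravmegz → vetelravmegz) adds the prefix ve-, so the same rule applies.
So wemasagz → vewemasagz.

vewemasagz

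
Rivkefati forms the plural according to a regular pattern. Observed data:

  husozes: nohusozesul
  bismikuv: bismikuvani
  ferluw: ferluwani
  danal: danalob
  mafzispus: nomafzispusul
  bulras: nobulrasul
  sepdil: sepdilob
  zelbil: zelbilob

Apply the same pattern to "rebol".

danal and bulras both have last vowel 'a' yet inflect differently (danalob, nobulrasul), so the last vowel is not what conditions the rule; the final letter is.
"rebol" ends in -l. The stems ending in -l (sepdil → sepdilob, danal → danalob, zelbil → zelbilob) add -ob.
The other patterns: stems ending in -s add no- … -ul around the stem; stems ending in -v or -w add -ani.
So rebol → rebolob.

rebolob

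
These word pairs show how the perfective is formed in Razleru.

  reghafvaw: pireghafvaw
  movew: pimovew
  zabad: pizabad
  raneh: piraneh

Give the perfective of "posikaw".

piposikaw

Every pair shown (reghafvaw → pireghafvaw, movew → pimovew, zabad → pizabad, …) follows the same rule: add the prefix pi-.
So posikaw → piposikaw.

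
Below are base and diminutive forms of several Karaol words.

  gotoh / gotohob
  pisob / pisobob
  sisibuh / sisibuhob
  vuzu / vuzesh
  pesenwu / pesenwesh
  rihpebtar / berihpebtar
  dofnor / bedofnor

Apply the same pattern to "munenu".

sisibuh and vuzu both have last vowel 'u' yet inflect differently (sisibuhob, vuzesh), so the last vowel is not what conditions the rule; the final letter is.
"munenu" ends in -u. The stems ending in -u (vuzu → vuzesh, pesenwu → pesenwesh) drop the final letter and add -esh.
The other patterns: stems ending in -b or -h add -ob; stems ending in -r add the prefix be-.
So munenu → munenesh.

munenesh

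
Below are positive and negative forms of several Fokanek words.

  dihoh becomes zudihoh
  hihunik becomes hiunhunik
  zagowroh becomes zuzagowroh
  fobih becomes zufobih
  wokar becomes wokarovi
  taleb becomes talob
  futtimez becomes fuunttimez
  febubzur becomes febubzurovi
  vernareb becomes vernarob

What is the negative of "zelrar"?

taleb and futtimez both have last vowel 'e' yet inflect differently (talob, fuunttimez), so the last vowel is not what conditions the rule; the final letter is.
"zelrar" ends in -r. The stems ending in -r (wokar → wokarovi, febubzur → febubzurovi) add -ovi.
So zelrar → zelrarovi.

zelrarovi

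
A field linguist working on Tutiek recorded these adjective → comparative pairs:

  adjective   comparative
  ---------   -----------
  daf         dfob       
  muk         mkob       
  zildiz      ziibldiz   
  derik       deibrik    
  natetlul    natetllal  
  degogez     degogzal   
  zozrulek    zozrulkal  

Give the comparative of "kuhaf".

muk and derik both end in -k yet inflect differently (mkob, deibrik), so the final letter is not what conditions the rule; the number of vowels is.
"kuhaf" has 2 vowels. The stems with 2 vowels (zildiz → ziibldiz, derik → deibrik) insert -ib- after the first vowel.
So kuhaf → kuibhaf.

kuibhaf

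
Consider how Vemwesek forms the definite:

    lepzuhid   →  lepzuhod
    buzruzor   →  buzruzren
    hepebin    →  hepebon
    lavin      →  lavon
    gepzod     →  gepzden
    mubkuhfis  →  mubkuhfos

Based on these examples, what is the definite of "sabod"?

sabden

lepzuhid and gepzod both end in -d yet inflect differently (lepzuhod, gepzden), so the final letter is not what conditions the rule; the last vowel is.
"sabod" has last vowel 'o'. The stems whose last vowel is 'o' (buzruzor → buzruzren, gepzod → gepzden) delete the last vowel and add -en.
So sabod → sabden.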